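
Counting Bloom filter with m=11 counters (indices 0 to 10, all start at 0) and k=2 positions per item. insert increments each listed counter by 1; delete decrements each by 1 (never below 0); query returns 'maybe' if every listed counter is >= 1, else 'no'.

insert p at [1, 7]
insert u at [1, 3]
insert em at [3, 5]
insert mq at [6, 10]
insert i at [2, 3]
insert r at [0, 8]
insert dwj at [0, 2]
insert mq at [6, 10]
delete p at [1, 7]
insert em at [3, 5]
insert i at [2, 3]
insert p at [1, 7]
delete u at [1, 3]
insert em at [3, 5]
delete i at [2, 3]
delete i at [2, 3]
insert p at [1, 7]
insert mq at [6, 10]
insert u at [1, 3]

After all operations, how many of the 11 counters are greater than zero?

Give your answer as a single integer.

Step 1: insert p at [1, 7] -> counters=[0,1,0,0,0,0,0,1,0,0,0]
Step 2: insert u at [1, 3] -> counters=[0,2,0,1,0,0,0,1,0,0,0]
Step 3: insert em at [3, 5] -> counters=[0,2,0,2,0,1,0,1,0,0,0]
Step 4: insert mq at [6, 10] -> counters=[0,2,0,2,0,1,1,1,0,0,1]
Step 5: insert i at [2, 3] -> counters=[0,2,1,3,0,1,1,1,0,0,1]
Step 6: insert r at [0, 8] -> counters=[1,2,1,3,0,1,1,1,1,0,1]
Step 7: insert dwj at [0, 2] -> counters=[2,2,2,3,0,1,1,1,1,0,1]
Step 8: insert mq at [6, 10] -> counters=[2,2,2,3,0,1,2,1,1,0,2]
Step 9: delete p at [1, 7] -> counters=[2,1,2,3,0,1,2,0,1,0,2]
Step 10: insert em at [3, 5] -> counters=[2,1,2,4,0,2,2,0,1,0,2]
Step 11: insert i at [2, 3] -> counters=[2,1,3,5,0,2,2,0,1,0,2]
Step 12: insert p at [1, 7] -> counters=[2,2,3,5,0,2,2,1,1,0,2]
Step 13: delete u at [1, 3] -> counters=[2,1,3,4,0,2,2,1,1,0,2]
Step 14: insert em at [3, 5] -> counters=[2,1,3,5,0,3,2,1,1,0,2]
Step 15: delete i at [2, 3] -> counters=[2,1,2,4,0,3,2,1,1,0,2]
Step 16: delete i at [2, 3] -> counters=[2,1,1,3,0,3,2,1,1,0,2]
Step 17: insert p at [1, 7] -> counters=[2,2,1,3,0,3,2,2,1,0,2]
Step 18: insert mq at [6, 10] -> counters=[2,2,1,3,0,3,3,2,1,0,3]
Step 19: insert u at [1, 3] -> counters=[2,3,1,4,0,3,3,2,1,0,3]
Final counters=[2,3,1,4,0,3,3,2,1,0,3] -> 9 nonzero

Answer: 9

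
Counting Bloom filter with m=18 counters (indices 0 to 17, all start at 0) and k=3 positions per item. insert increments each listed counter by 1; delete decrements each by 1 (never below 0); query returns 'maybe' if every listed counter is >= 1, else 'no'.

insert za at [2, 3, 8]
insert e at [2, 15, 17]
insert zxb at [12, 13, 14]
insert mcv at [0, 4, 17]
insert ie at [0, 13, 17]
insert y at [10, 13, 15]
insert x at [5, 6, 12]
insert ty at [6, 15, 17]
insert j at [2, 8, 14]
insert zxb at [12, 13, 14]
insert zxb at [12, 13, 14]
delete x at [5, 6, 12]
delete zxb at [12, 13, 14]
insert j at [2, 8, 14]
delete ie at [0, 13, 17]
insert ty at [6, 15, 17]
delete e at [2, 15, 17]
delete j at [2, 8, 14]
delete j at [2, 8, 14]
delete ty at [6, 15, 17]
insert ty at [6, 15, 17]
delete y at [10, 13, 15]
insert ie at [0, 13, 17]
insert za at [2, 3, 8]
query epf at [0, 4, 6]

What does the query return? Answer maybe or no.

Step 1: insert za at [2, 3, 8] -> counters=[0,0,1,1,0,0,0,0,1,0,0,0,0,0,0,0,0,0]
Step 2: insert e at [2, 15, 17] -> counters=[0,0,2,1,0,0,0,0,1,0,0,0,0,0,0,1,0,1]
Step 3: insert zxb at [12, 13, 14] -> counters=[0,0,2,1,0,0,0,0,1,0,0,0,1,1,1,1,0,1]
Step 4: insert mcv at [0, 4, 17] -> counters=[1,0,2,1,1,0,0,0,1,0,0,0,1,1,1,1,0,2]
Step 5: insert ie at [0, 13, 17] -> counters=[2,0,2,1,1,0,0,0,1,0,0,0,1,2,1,1,0,3]
Step 6: insert y at [10, 13, 15] -> counters=[2,0,2,1,1,0,0,0,1,0,1,0,1,3,1,2,0,3]
Step 7: insert x at [5, 6, 12] -> counters=[2,0,2,1,1,1,1,0,1,0,1,0,2,3,1,2,0,3]
Step 8: insert ty at [6, 15, 17] -> counters=[2,0,2,1,1,1,2,0,1,0,1,0,2,3,1,3,0,4]
Step 9: insert j at [2, 8, 14] -> counters=[2,0,3,1,1,1,2,0,2,0,1,0,2,3,2,3,0,4]
Step 10: insert zxb at [12, 13, 14] -> counters=[2,0,3,1,1,1,2,0,2,0,1,0,3,4,3,3,0,4]
Step 11: insert zxb at [12, 13, 14] -> counters=[2,0,3,1,1,1,2,0,2,0,1,0,4,5,4,3,0,4]
Step 12: delete x at [5, 6, 12] -> counters=[2,0,3,1,1,0,1,0,2,0,1,0,3,5,4,3,0,4]
Step 13: delete zxb at [12, 13, 14] -> counters=[2,0,3,1,1,0,1,0,2,0,1,0,2,4,3,3,0,4]
Step 14: insert j at [2, 8, 14] -> counters=[2,0,4,1,1,0,1,0,3,0,1,0,2,4,4,3,0,4]
Step 15: delete ie at [0, 13, 17] -> counters=[1,0,4,1,1,0,1,0,3,0,1,0,2,3,4,3,0,3]
Step 16: insert ty at [6, 15, 17] -> counters=[1,0,4,1,1,0,2,0,3,0,1,0,2,3,4,4,0,4]
Step 17: delete e at [2, 15, 17] -> counters=[1,0,3,1,1,0,2,0,3,0,1,0,2,3,4,3,0,3]
Step 18: delete j at [2, 8, 14] -> counters=[1,0,2,1,1,0,2,0,2,0,1,0,2,3,3,3,0,3]
Step 19: delete j at [2, 8, 14] -> counters=[1,0,1,1,1,0,2,0,1,0,1,0,2,3,2,3,0,3]
Step 20: delete ty at [6, 15, 17] -> counters=[1,0,1,1,1,0,1,0,1,0,1,0,2,3,2,2,0,2]
Step 21: insert ty at [6, 15, 17] -> counters=[1,0,1,1,1,0,2,0,1,0,1,0,2,3,2,3,0,3]
Step 22: delete y at [10, 13, 15] -> counters=[1,0,1,1,1,0,2,0,1,0,0,0,2,2,2,2,0,3]
Step 23: insert ie at [0, 13, 17] -> counters=[2,0,1,1,1,0,2,0,1,0,0,0,2,3,2,2,0,4]
Step 24: insert za at [2, 3, 8] -> counters=[2,0,2,2,1,0,2,0,2,0,0,0,2,3,2,2,0,4]
Query epf: check counters[0]=2 counters[4]=1 counters[6]=2 -> maybe

Answer: maybe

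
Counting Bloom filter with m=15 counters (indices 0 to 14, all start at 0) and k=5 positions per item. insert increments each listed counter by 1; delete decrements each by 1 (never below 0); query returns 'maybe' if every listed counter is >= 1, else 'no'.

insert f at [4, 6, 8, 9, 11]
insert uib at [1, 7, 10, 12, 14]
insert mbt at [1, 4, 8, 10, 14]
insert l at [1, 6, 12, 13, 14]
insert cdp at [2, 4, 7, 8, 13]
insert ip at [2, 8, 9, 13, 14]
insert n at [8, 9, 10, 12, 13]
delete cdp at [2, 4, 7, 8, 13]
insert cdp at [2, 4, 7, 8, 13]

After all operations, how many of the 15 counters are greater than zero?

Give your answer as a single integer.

Step 1: insert f at [4, 6, 8, 9, 11] -> counters=[0,0,0,0,1,0,1,0,1,1,0,1,0,0,0]
Step 2: insert uib at [1, 7, 10, 12, 14] -> counters=[0,1,0,0,1,0,1,1,1,1,1,1,1,0,1]
Step 3: insert mbt at [1, 4, 8, 10, 14] -> counters=[0,2,0,0,2,0,1,1,2,1,2,1,1,0,2]
Step 4: insert l at [1, 6, 12, 13, 14] -> counters=[0,3,0,0,2,0,2,1,2,1,2,1,2,1,3]
Step 5: insert cdp at [2, 4, 7, 8, 13] -> counters=[0,3,1,0,3,0,2,2,3,1,2,1,2,2,3]
Step 6: insert ip at [2, 8, 9, 13, 14] -> counters=[0,3,2,0,3,0,2,2,4,2,2,1,2,3,4]
Step 7: insert n at [8, 9, 10, 12, 13] -> counters=[0,3,2,0,3,0,2,2,5,3,3,1,3,4,4]
Step 8: delete cdp at [2, 4, 7, 8, 13] -> counters=[0,3,1,0,2,0,2,1,4,3,3,1,3,3,4]
Step 9: insert cdp at [2, 4, 7, 8, 13] -> counters=[0,3,2,0,3,0,2,2,5,3,3,1,3,4,4]
Final counters=[0,3,2,0,3,0,2,2,5,3,3,1,3,4,4] -> 12 nonzero

Answer: 12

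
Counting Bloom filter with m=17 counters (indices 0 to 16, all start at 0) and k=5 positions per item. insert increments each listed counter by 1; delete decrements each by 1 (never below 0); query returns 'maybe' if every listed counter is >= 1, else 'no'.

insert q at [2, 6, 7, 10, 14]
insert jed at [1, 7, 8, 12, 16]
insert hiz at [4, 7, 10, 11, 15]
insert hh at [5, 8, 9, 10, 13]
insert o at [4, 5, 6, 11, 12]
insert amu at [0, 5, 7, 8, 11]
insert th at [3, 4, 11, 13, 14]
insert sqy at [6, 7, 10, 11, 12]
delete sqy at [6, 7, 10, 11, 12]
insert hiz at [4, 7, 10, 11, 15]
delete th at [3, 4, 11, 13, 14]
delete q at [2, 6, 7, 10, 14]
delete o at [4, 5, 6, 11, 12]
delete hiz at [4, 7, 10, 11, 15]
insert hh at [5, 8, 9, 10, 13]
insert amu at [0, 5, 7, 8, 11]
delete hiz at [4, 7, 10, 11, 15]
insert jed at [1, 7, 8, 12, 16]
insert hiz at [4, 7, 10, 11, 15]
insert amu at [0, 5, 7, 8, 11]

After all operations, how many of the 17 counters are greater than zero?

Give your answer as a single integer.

Step 1: insert q at [2, 6, 7, 10, 14] -> counters=[0,0,1,0,0,0,1,1,0,0,1,0,0,0,1,0,0]
Step 2: insert jed at [1, 7, 8, 12, 16] -> counters=[0,1,1,0,0,0,1,2,1,0,1,0,1,0,1,0,1]
Step 3: insert hiz at [4, 7, 10, 11, 15] -> counters=[0,1,1,0,1,0,1,3,1,0,2,1,1,0,1,1,1]
Step 4: insert hh at [5, 8, 9, 10, 13] -> counters=[0,1,1,0,1,1,1,3,2,1,3,1,1,1,1,1,1]
Step 5: insert o at [4, 5, 6, 11, 12] -> counters=[0,1,1,0,2,2,2,3,2,1,3,2,2,1,1,1,1]
Step 6: insert amu at [0, 5, 7, 8, 11] -> counters=[1,1,1,0,2,3,2,4,3,1,3,3,2,1,1,1,1]
Step 7: insert th at [3, 4, 11, 13, 14] -> counters=[1,1,1,1,3,3,2,4,3,1,3,4,2,2,2,1,1]
Step 8: insert sqy at [6, 7, 10, 11, 12] -> counters=[1,1,1,1,3,3,3,5,3,1,4,5,3,2,2,1,1]
Step 9: delete sqy at [6, 7, 10, 11, 12] -> counters=[1,1,1,1,3,3,2,4,3,1,3,4,2,2,2,1,1]
Step 10: insert hiz at [4, 7, 10, 11, 15] -> counters=[1,1,1,1,4,3,2,5,3,1,4,5,2,2,2,2,1]
Step 11: delete th at [3, 4, 11, 13, 14] -> counters=[1,1,1,0,3,3,2,5,3,1,4,4,2,1,1,2,1]
Step 12: delete q at [2, 6, 7, 10, 14] -> counters=[1,1,0,0,3,3,1,4,3,1,3,4,2,1,0,2,1]
Step 13: delete o at [4, 5, 6, 11, 12] -> counters=[1,1,0,0,2,2,0,4,3,1,3,3,1,1,0,2,1]
Step 14: delete hiz at [4, 7, 10, 11, 15] -> counters=[1,1,0,0,1,2,0,3,3,1,2,2,1,1,0,1,1]
Step 15: insert hh at [5, 8, 9, 10, 13] -> counters=[1,1,0,0,1,3,0,3,4,2,3,2,1,2,0,1,1]
Step 16: insert amu at [0, 5, 7, 8, 11] -> counters=[2,1,0,0,1,4,0,4,5,2,3,3,1,2,0,1,1]
Step 17: delete hiz at [4, 7, 10, 11, 15] -> counters=[2,1,0,0,0,4,0,3,5,2,2,2,1,2,0,0,1]
Step 18: insert jed at [1, 7, 8, 12, 16] -> counters=[2,2,0,0,0,4,0,4,6,2,2,2,2,2,0,0,2]
Step 19: insert hiz at [4, 7, 10, 11, 15] -> counters=[2,2,0,0,1,4,0,5,6,2,3,3,2,2,0,1,2]
Step 20: insert amu at [0, 5, 7, 8, 11] -> counters=[3,2,0,0,1,5,0,6,7,2,3,4,2,2,0,1,2]
Final counters=[3,2,0,0,1,5,0,6,7,2,3,4,2,2,0,1,2] -> 13 nonzero

Answer: 13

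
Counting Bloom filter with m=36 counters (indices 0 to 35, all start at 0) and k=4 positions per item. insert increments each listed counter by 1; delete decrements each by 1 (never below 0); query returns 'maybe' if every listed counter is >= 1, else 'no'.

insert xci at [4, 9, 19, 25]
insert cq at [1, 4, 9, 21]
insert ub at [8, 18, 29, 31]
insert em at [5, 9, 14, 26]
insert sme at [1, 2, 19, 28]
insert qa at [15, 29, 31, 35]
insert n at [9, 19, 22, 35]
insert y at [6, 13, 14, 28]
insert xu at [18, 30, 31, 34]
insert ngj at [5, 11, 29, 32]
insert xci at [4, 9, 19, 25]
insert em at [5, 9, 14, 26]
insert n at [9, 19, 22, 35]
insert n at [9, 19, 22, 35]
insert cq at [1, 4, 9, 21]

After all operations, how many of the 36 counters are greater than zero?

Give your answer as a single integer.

Answer: 24

Derivation:
Step 1: insert xci at [4, 9, 19, 25] -> counters=[0,0,0,0,1,0,0,0,0,1,0,0,0,0,0,0,0,0,0,1,0,0,0,0,0,1,0,0,0,0,0,0,0,0,0,0]
Step 2: insert cq at [1, 4, 9, 21] -> counters=[0,1,0,0,2,0,0,0,0,2,0,0,0,0,0,0,0,0,0,1,0,1,0,0,0,1,0,0,0,0,0,0,0,0,0,0]
Step 3: insert ub at [8, 18, 29, 31] -> counters=[0,1,0,0,2,0,0,0,1,2,0,0,0,0,0,0,0,0,1,1,0,1,0,0,0,1,0,0,0,1,0,1,0,0,0,0]
Step 4: insert em at [5, 9, 14, 26] -> counters=[0,1,0,0,2,1,0,0,1,3,0,0,0,0,1,0,0,0,1,1,0,1,0,0,0,1,1,0,0,1,0,1,0,0,0,0]
Step 5: insert sme at [1, 2, 19, 28] -> counters=[0,2,1,0,2,1,0,0,1,3,0,0,0,0,1,0,0,0,1,2,0,1,0,0,0,1,1,0,1,1,0,1,0,0,0,0]
Step 6: insert qa at [15, 29, 31, 35] -> counters=[0,2,1,0,2,1,0,0,1,3,0,0,0,0,1,1,0,0,1,2,0,1,0,0,0,1,1,0,1,2,0,2,0,0,0,1]
Step 7: insert n at [9, 19, 22, 35] -> counters=[0,2,1,0,2,1,0,0,1,4,0,0,0,0,1,1,0,0,1,3,0,1,1,0,0,1,1,0,1,2,0,2,0,0,0,2]
Step 8: insert y at [6, 13, 14, 28] -> counters=[0,2,1,0,2,1,1,0,1,4,0,0,0,1,2,1,0,0,1,3,0,1,1,0,0,1,1,0,2,2,0,2,0,0,0,2]
Step 9: insert xu at [18, 30, 31, 34] -> counters=[0,2,1,0,2,1,1,0,1,4,0,0,0,1,2,1,0,0,2,3,0,1,1,0,0,1,1,0,2,2,1,3,0,0,1,2]
Step 10: insert ngj at [5, 11, 29, 32] -> counters=[0,2,1,0,2,2,1,0,1,4,0,1,0,1,2,1,0,0,2,3,0,1,1,0,0,1,1,0,2,3,1,3,1,0,1,2]
Step 11: insert xci at [4, 9, 19, 25] -> counters=[0,2,1,0,3,2,1,0,1,5,0,1,0,1,2,1,0,0,2,4,0,1,1,0,0,2,1,0,2,3,1,3,1,0,1,2]
Step 12: insert em at [5, 9, 14, 26] -> counters=[0,2,1,0,3,3,1,0,1,6,0,1,0,1,3,1,0,0,2,4,0,1,1,0,0,2,2,0,2,3,1,3,1,0,1,2]
Step 13: insert n at [9, 19, 22, 35] -> counters=[0,2,1,0,3,3,1,0,1,7,0,1,0,1,3,1,0,0,2,5,0,1,2,0,0,2,2,0,2,3,1,3,1,0,1,3]
Step 14: insert n at [9, 19, 22, 35] -> counters=[0,2,1,0,3,3,1,0,1,8,0,1,0,1,3,1,0,0,2,6,0,1,3,0,0,2,2,0,2,3,1,3,1,0,1,4]
Step 15: insert cq at [1, 4, 9, 21] -> counters=[0,3,1,0,4,3,1,0,1,9,0,1,0,1,3,1,0,0,2,6,0,2,3,0,0,2,2,0,2,3,1,3,1,0,1,4]
Final counters=[0,3,1,0,4,3,1,0,1,9,0,1,0,1,3,1,0,0,2,6,0,2,3,0,0,2,2,0,2,3,1,3,1,0,1,4] -> 24 nonzero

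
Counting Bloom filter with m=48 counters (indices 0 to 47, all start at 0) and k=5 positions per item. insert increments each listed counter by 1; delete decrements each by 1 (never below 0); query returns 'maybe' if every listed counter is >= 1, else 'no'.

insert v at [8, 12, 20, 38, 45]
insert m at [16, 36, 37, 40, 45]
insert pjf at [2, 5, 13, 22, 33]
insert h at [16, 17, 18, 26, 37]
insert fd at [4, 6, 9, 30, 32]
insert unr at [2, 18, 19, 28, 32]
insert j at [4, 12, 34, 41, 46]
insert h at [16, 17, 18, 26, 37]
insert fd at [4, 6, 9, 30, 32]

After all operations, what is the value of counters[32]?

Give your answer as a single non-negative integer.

Step 1: insert v at [8, 12, 20, 38, 45] -> counters=[0,0,0,0,0,0,0,0,1,0,0,0,1,0,0,0,0,0,0,0,1,0,0,0,0,0,0,0,0,0,0,0,0,0,0,0,0,0,1,0,0,0,0,0,0,1,0,0]
Step 2: insert m at [16, 36, 37, 40, 45] -> counters=[0,0,0,0,0,0,0,0,1,0,0,0,1,0,0,0,1,0,0,0,1,0,0,0,0,0,0,0,0,0,0,0,0,0,0,0,1,1,1,0,1,0,0,0,0,2,0,0]
Step 3: insert pjf at [2, 5, 13, 22, 33] -> counters=[0,0,1,0,0,1,0,0,1,0,0,0,1,1,0,0,1,0,0,0,1,0,1,0,0,0,0,0,0,0,0,0,0,1,0,0,1,1,1,0,1,0,0,0,0,2,0,0]
Step 4: insert h at [16, 17, 18, 26, 37] -> counters=[0,0,1,0,0,1,0,0,1,0,0,0,1,1,0,0,2,1,1,0,1,0,1,0,0,0,1,0,0,0,0,0,0,1,0,0,1,2,1,0,1,0,0,0,0,2,0,0]
Step 5: insert fd at [4, 6, 9, 30, 32] -> counters=[0,0,1,0,1,1,1,0,1,1,0,0,1,1,0,0,2,1,1,0,1,0,1,0,0,0,1,0,0,0,1,0,1,1,0,0,1,2,1,0,1,0,0,0,0,2,0,0]
Step 6: insert unr at [2, 18, 19, 28, 32] -> counters=[0,0,2,0,1,1,1,0,1,1,0,0,1,1,0,0,2,1,2,1,1,0,1,0,0,0,1,0,1,0,1,0,2,1,0,0,1,2,1,0,1,0,0,0,0,2,0,0]
Step 7: insert j at [4, 12, 34, 41, 46] -> counters=[0,0,2,0,2,1,1,0,1,1,0,0,2,1,0,0,2,1,2,1,1,0,1,0,0,0,1,0,1,0,1,0,2,1,1,0,1,2,1,0,1,1,0,0,0,2,1,0]
Step 8: insert h at [16, 17, 18, 26, 37] -> counters=[0,0,2,0,2,1,1,0,1,1,0,0,2,1,0,0,3,2,3,1,1,0,1,0,0,0,2,0,1,0,1,0,2,1,1,0,1,3,1,0,1,1,0,0,0,2,1,0]
Step 9: insert fd at [4, 6, 9, 30, 32] -> counters=[0,0,2,0,3,1,2,0,1,2,0,0,2,1,0,0,3,2,3,1,1,0,1,0,0,0,2,0,1,0,2,0,3,1,1,0,1,3,1,0,1,1,0,0,0,2,1,0]
Final counters=[0,0,2,0,3,1,2,0,1,2,0,0,2,1,0,0,3,2,3,1,1,0,1,0,0,0,2,0,1,0,2,0,3,1,1,0,1,3,1,0,1,1,0,0,0,2,1,0] -> counters[32]=3

Answer: 3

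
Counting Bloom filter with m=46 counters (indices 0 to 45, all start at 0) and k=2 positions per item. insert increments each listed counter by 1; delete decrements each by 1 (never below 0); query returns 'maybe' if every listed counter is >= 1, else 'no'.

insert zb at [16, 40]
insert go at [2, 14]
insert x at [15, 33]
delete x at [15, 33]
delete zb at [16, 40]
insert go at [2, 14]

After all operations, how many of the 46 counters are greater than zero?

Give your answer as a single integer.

Step 1: insert zb at [16, 40] -> counters=[0,0,0,0,0,0,0,0,0,0,0,0,0,0,0,0,1,0,0,0,0,0,0,0,0,0,0,0,0,0,0,0,0,0,0,0,0,0,0,0,1,0,0,0,0,0]
Step 2: insert go at [2, 14] -> counters=[0,0,1,0,0,0,0,0,0,0,0,0,0,0,1,0,1,0,0,0,0,0,0,0,0,0,0,0,0,0,0,0,0,0,0,0,0,0,0,0,1,0,0,0,0,0]
Step 3: insert x at [15, 33] -> counters=[0,0,1,0,0,0,0,0,0,0,0,0,0,0,1,1,1,0,0,0,0,0,0,0,0,0,0,0,0,0,0,0,0,1,0,0,0,0,0,0,1,0,0,0,0,0]
Step 4: delete x at [15, 33] -> counters=[0,0,1,0,0,0,0,0,0,0,0,0,0,0,1,0,1,0,0,0,0,0,0,0,0,0,0,0,0,0,0,0,0,0,0,0,0,0,0,0,1,0,0,0,0,0]
Step 5: delete zb at [16, 40] -> counters=[0,0,1,0,0,0,0,0,0,0,0,0,0,0,1,0,0,0,0,0,0,0,0,0,0,0,0,0,0,0,0,0,0,0,0,0,0,0,0,0,0,0,0,0,0,0]
Step 6: insert go at [2, 14] -> counters=[0,0,2,0,0,0,0,0,0,0,0,0,0,0,2,0,0,0,0,0,0,0,0,0,0,0,0,0,0,0,0,0,0,0,0,0,0,0,0,0,0,0,0,0,0,0]
Final counters=[0,0,2,0,0,0,0,0,0,0,0,0,0,0,2,0,0,0,0,0,0,0,0,0,0,0,0,0,0,0,0,0,0,0,0,0,0,0,0,0,0,0,0,0,0,0] -> 2 nonzero

Answer: 2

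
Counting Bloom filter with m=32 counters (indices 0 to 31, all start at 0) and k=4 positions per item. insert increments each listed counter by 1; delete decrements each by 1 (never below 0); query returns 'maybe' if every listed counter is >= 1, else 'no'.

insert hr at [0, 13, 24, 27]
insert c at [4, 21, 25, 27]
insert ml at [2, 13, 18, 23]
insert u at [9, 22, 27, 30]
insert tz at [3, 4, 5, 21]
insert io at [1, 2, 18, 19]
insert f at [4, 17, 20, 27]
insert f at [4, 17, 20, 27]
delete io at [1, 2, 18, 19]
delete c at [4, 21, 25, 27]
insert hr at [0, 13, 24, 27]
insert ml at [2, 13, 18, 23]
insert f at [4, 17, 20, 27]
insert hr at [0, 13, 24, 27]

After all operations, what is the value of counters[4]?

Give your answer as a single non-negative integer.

Answer: 4

Derivation:
Step 1: insert hr at [0, 13, 24, 27] -> counters=[1,0,0,0,0,0,0,0,0,0,0,0,0,1,0,0,0,0,0,0,0,0,0,0,1,0,0,1,0,0,0,0]
Step 2: insert c at [4, 21, 25, 27] -> counters=[1,0,0,0,1,0,0,0,0,0,0,0,0,1,0,0,0,0,0,0,0,1,0,0,1,1,0,2,0,0,0,0]
Step 3: insert ml at [2, 13, 18, 23] -> counters=[1,0,1,0,1,0,0,0,0,0,0,0,0,2,0,0,0,0,1,0,0,1,0,1,1,1,0,2,0,0,0,0]
Step 4: insert u at [9, 22, 27, 30] -> counters=[1,0,1,0,1,0,0,0,0,1,0,0,0,2,0,0,0,0,1,0,0,1,1,1,1,1,0,3,0,0,1,0]
Step 5: insert tz at [3, 4, 5, 21] -> counters=[1,0,1,1,2,1,0,0,0,1,0,0,0,2,0,0,0,0,1,0,0,2,1,1,1,1,0,3,0,0,1,0]
Step 6: insert io at [1, 2, 18, 19] -> counters=[1,1,2,1,2,1,0,0,0,1,0,0,0,2,0,0,0,0,2,1,0,2,1,1,1,1,0,3,0,0,1,0]
Step 7: insert f at [4, 17, 20, 27] -> counters=[1,1,2,1,3,1,0,0,0,1,0,0,0,2,0,0,0,1,2,1,1,2,1,1,1,1,0,4,0,0,1,0]
Step 8: insert f at [4, 17, 20, 27] -> counters=[1,1,2,1,4,1,0,0,0,1,0,0,0,2,0,0,0,2,2,1,2,2,1,1,1,1,0,5,0,0,1,0]
Step 9: delete io at [1, 2, 18, 19] -> counters=[1,0,1,1,4,1,0,0,0,1,0,0,0,2,0,0,0,2,1,0,2,2,1,1,1,1,0,5,0,0,1,0]
Step 10: delete c at [4, 21, 25, 27] -> counters=[1,0,1,1,3,1,0,0,0,1,0,0,0,2,0,0,0,2,1,0,2,1,1,1,1,0,0,4,0,0,1,0]
Step 11: insert hr at [0, 13, 24, 27] -> counters=[2,0,1,1,3,1,0,0,0,1,0,0,0,3,0,0,0,2,1,0,2,1,1,1,2,0,0,5,0,0,1,0]
Step 12: insert ml at [2, 13, 18, 23] -> counters=[2,0,2,1,3,1,0,0,0,1,0,0,0,4,0,0,0,2,2,0,2,1,1,2,2,0,0,5,0,0,1,0]
Step 13: insert f at [4, 17, 20, 27] -> counters=[2,0,2,1,4,1,0,0,0,1,0,0,0,4,0,0,0,3,2,0,3,1,1,2,2,0,0,6,0,0,1,0]
Step 14: insert hr at [0, 13, 24, 27] -> counters=[3,0,2,1,4,1,0,0,0,1,0,0,0,5,0,0,0,3,2,0,3,1,1,2,3,0,0,7,0,0,1,0]
Final counters=[3,0,2,1,4,1,0,0,0,1,0,0,0,5,0,0,0,3,2,0,3,1,1,2,3,0,0,7,0,0,1,0] -> counters[4]=4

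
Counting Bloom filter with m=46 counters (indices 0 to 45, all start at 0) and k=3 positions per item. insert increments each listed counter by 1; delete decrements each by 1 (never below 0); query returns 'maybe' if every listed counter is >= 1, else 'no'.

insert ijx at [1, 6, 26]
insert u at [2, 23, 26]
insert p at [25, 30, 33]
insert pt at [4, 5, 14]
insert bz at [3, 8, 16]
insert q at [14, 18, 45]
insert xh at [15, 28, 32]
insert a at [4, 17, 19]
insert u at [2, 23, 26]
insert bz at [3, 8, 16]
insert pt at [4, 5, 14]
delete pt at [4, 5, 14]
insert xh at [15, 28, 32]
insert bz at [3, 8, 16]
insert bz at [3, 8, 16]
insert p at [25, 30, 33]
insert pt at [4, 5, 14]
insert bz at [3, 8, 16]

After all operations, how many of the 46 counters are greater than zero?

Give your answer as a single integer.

Step 1: insert ijx at [1, 6, 26] -> counters=[0,1,0,0,0,0,1,0,0,0,0,0,0,0,0,0,0,0,0,0,0,0,0,0,0,0,1,0,0,0,0,0,0,0,0,0,0,0,0,0,0,0,0,0,0,0]
Step 2: insert u at [2, 23, 26] -> counters=[0,1,1,0,0,0,1,0,0,0,0,0,0,0,0,0,0,0,0,0,0,0,0,1,0,0,2,0,0,0,0,0,0,0,0,0,0,0,0,0,0,0,0,0,0,0]
Step 3: insert p at [25, 30, 33] -> counters=[0,1,1,0,0,0,1,0,0,0,0,0,0,0,0,0,0,0,0,0,0,0,0,1,0,1,2,0,0,0,1,0,0,1,0,0,0,0,0,0,0,0,0,0,0,0]
Step 4: insert pt at [4, 5, 14] -> counters=[0,1,1,0,1,1,1,0,0,0,0,0,0,0,1,0,0,0,0,0,0,0,0,1,0,1,2,0,0,0,1,0,0,1,0,0,0,0,0,0,0,0,0,0,0,0]
Step 5: insert bz at [3, 8, 16] -> counters=[0,1,1,1,1,1,1,0,1,0,0,0,0,0,1,0,1,0,0,0,0,0,0,1,0,1,2,0,0,0,1,0,0,1,0,0,0,0,0,0,0,0,0,0,0,0]
Step 6: insert q at [14, 18, 45] -> counters=[0,1,1,1,1,1,1,0,1,0,0,0,0,0,2,0,1,0,1,0,0,0,0,1,0,1,2,0,0,0,1,0,0,1,0,0,0,0,0,0,0,0,0,0,0,1]
Step 7: insert xh at [15, 28, 32] -> counters=[0,1,1,1,1,1,1,0,1,0,0,0,0,0,2,1,1,0,1,0,0,0,0,1,0,1,2,0,1,0,1,0,1,1,0,0,0,0,0,0,0,0,0,0,0,1]
Step 8: insert a at [4, 17, 19] -> counters=[0,1,1,1,2,1,1,0,1,0,0,0,0,0,2,1,1,1,1,1,0,0,0,1,0,1,2,0,1,0,1,0,1,1,0,0,0,0,0,0,0,0,0,0,0,1]
Step 9: insert u at [2, 23, 26] -> counters=[0,1,2,1,2,1,1,0,1,0,0,0,0,0,2,1,1,1,1,1,0,0,0,2,0,1,3,0,1,0,1,0,1,1,0,0,0,0,0,0,0,0,0,0,0,1]
Step 10: insert bz at [3, 8, 16] -> counters=[0,1,2,2,2,1,1,0,2,0,0,0,0,0,2,1,2,1,1,1,0,0,0,2,0,1,3,0,1,0,1,0,1,1,0,0,0,0,0,0,0,0,0,0,0,1]
Step 11: insert pt at [4, 5, 14] -> counters=[0,1,2,2,3,2,1,0,2,0,0,0,0,0,3,1,2,1,1,1,0,0,0,2,0,1,3,0,1,0,1,0,1,1,0,0,0,0,0,0,0,0,0,0,0,1]
Step 12: delete pt at [4, 5, 14] -> counters=[0,1,2,2,2,1,1,0,2,0,0,0,0,0,2,1,2,1,1,1,0,0,0,2,0,1,3,0,1,0,1,0,1,1,0,0,0,0,0,0,0,0,0,0,0,1]
Step 13: insert xh at [15, 28, 32] -> counters=[0,1,2,2,2,1,1,0,2,0,0,0,0,0,2,2,2,1,1,1,0,0,0,2,0,1,3,0,2,0,1,0,2,1,0,0,0,0,0,0,0,0,0,0,0,1]
Step 14: insert bz at [3, 8, 16] -> counters=[0,1,2,3,2,1,1,0,3,0,0,0,0,0,2,2,3,1,1,1,0,0,0,2,0,1,3,0,2,0,1,0,2,1,0,0,0,0,0,0,0,0,0,0,0,1]
Step 15: insert bz at [3, 8, 16] -> counters=[0,1,2,4,2,1,1,0,4,0,0,0,0,0,2,2,4,1,1,1,0,0,0,2,0,1,3,0,2,0,1,0,2,1,0,0,0,0,0,0,0,0,0,0,0,1]
Step 16: insert p at [25, 30, 33] -> counters=[0,1,2,4,2,1,1,0,4,0,0,0,0,0,2,2,4,1,1,1,0,0,0,2,0,2,3,0,2,0,2,0,2,2,0,0,0,0,0,0,0,0,0,0,0,1]
Step 17: insert pt at [4, 5, 14] -> counters=[0,1,2,4,3,2,1,0,4,0,0,0,0,0,3,2,4,1,1,1,0,0,0,2,0,2,3,0,2,0,2,0,2,2,0,0,0,0,0,0,0,0,0,0,0,1]
Step 18: insert bz at [3, 8, 16] -> counters=[0,1,2,5,3,2,1,0,5,0,0,0,0,0,3,2,5,1,1,1,0,0,0,2,0,2,3,0,2,0,2,0,2,2,0,0,0,0,0,0,0,0,0,0,0,1]
Final counters=[0,1,2,5,3,2,1,0,5,0,0,0,0,0,3,2,5,1,1,1,0,0,0,2,0,2,3,0,2,0,2,0,2,2,0,0,0,0,0,0,0,0,0,0,0,1] -> 21 nonzero

Answer: 21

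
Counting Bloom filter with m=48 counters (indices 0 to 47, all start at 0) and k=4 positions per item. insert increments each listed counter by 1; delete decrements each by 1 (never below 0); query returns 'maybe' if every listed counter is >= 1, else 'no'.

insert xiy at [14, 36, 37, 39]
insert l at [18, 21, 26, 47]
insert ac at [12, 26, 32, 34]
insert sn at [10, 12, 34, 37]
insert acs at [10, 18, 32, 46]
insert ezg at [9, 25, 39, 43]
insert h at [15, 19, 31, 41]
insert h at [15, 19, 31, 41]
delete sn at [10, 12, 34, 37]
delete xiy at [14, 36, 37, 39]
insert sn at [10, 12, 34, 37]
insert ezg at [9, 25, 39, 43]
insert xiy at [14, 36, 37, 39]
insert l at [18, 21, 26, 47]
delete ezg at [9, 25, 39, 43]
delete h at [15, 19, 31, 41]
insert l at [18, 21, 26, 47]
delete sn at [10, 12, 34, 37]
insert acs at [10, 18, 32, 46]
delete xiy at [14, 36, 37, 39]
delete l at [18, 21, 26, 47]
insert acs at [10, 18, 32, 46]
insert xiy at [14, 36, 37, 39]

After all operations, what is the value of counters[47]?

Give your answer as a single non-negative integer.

Step 1: insert xiy at [14, 36, 37, 39] -> counters=[0,0,0,0,0,0,0,0,0,0,0,0,0,0,1,0,0,0,0,0,0,0,0,0,0,0,0,0,0,0,0,0,0,0,0,0,1,1,0,1,0,0,0,0,0,0,0,0]
Step 2: insert l at [18, 21, 26, 47] -> counters=[0,0,0,0,0,0,0,0,0,0,0,0,0,0,1,0,0,0,1,0,0,1,0,0,0,0,1,0,0,0,0,0,0,0,0,0,1,1,0,1,0,0,0,0,0,0,0,1]
Step 3: insert ac at [12, 26, 32, 34] -> counters=[0,0,0,0,0,0,0,0,0,0,0,0,1,0,1,0,0,0,1,0,0,1,0,0,0,0,2,0,0,0,0,0,1,0,1,0,1,1,0,1,0,0,0,0,0,0,0,1]
Step 4: insert sn at [10, 12, 34, 37] -> counters=[0,0,0,0,0,0,0,0,0,0,1,0,2,0,1,0,0,0,1,0,0,1,0,0,0,0,2,0,0,0,0,0,1,0,2,0,1,2,0,1,0,0,0,0,0,0,0,1]
Step 5: insert acs at [10, 18, 32, 46] -> counters=[0,0,0,0,0,0,0,0,0,0,2,0,2,0,1,0,0,0,2,0,0,1,0,0,0,0,2,0,0,0,0,0,2,0,2,0,1,2,0,1,0,0,0,0,0,0,1,1]
Step 6: insert ezg at [9, 25, 39, 43] -> counters=[0,0,0,0,0,0,0,0,0,1,2,0,2,0,1,0,0,0,2,0,0,1,0,0,0,1,2,0,0,0,0,0,2,0,2,0,1,2,0,2,0,0,0,1,0,0,1,1]
Step 7: insert h at [15, 19, 31, 41] -> counters=[0,0,0,0,0,0,0,0,0,1,2,0,2,0,1,1,0,0,2,1,0,1,0,0,0,1,2,0,0,0,0,1,2,0,2,0,1,2,0,2,0,1,0,1,0,0,1,1]
Step 8: insert h at [15, 19, 31, 41] -> counters=[0,0,0,0,0,0,0,0,0,1,2,0,2,0,1,2,0,0,2,2,0,1,0,0,0,1,2,0,0,0,0,2,2,0,2,0,1,2,0,2,0,2,0,1,0,0,1,1]
Step 9: delete sn at [10, 12, 34, 37] -> counters=[0,0,0,0,0,0,0,0,0,1,1,0,1,0,1,2,0,0,2,2,0,1,0,0,0,1,2,0,0,0,0,2,2,0,1,0,1,1,0,2,0,2,0,1,0,0,1,1]
Step 10: delete xiy at [14, 36, 37, 39] -> counters=[0,0,0,0,0,0,0,0,0,1,1,0,1,0,0,2,0,0,2,2,0,1,0,0,0,1,2,0,0,0,0,2,2,0,1,0,0,0,0,1,0,2,0,1,0,0,1,1]
Step 11: insert sn at [10, 12, 34, 37] -> counters=[0,0,0,0,0,0,0,0,0,1,2,0,2,0,0,2,0,0,2,2,0,1,0,0,0,1,2,0,0,0,0,2,2,0,2,0,0,1,0,1,0,2,0,1,0,0,1,1]
Step 12: insert ezg at [9, 25, 39, 43] -> counters=[0,0,0,0,0,0,0,0,0,2,2,0,2,0,0,2,0,0,2,2,0,1,0,0,0,2,2,0,0,0,0,2,2,0,2,0,0,1,0,2,0,2,0,2,0,0,1,1]
Step 13: insert xiy at [14, 36, 37, 39] -> counters=[0,0,0,0,0,0,0,0,0,2,2,0,2,0,1,2,0,0,2,2,0,1,0,0,0,2,2,0,0,0,0,2,2,0,2,0,1,2,0,3,0,2,0,2,0,0,1,1]
Step 14: insert l at [18, 21, 26, 47] -> counters=[0,0,0,0,0,0,0,0,0,2,2,0,2,0,1,2,0,0,3,2,0,2,0,0,0,2,3,0,0,0,0,2,2,0,2,0,1,2,0,3,0,2,0,2,0,0,1,2]
Step 15: delete ezg at [9, 25, 39, 43] -> counters=[0,0,0,0,0,0,0,0,0,1,2,0,2,0,1,2,0,0,3,2,0,2,0,0,0,1,3,0,0,0,0,2,2,0,2,0,1,2,0,2,0,2,0,1,0,0,1,2]
Step 16: delete h at [15, 19, 31, 41] -> counters=[0,0,0,0,0,0,0,0,0,1,2,0,2,0,1,1,0,0,3,1,0,2,0,0,0,1,3,0,0,0,0,1,2,0,2,0,1,2,0,2,0,1,0,1,0,0,1,2]
Step 17: insert l at [18, 21, 26, 47] -> counters=[0,0,0,0,0,0,0,0,0,1,2,0,2,0,1,1,0,0,4,1,0,3,0,0,0,1,4,0,0,0,0,1,2,0,2,0,1,2,0,2,0,1,0,1,0,0,1,3]
Step 18: delete sn at [10, 12, 34, 37] -> counters=[0,0,0,0,0,0,0,0,0,1,1,0,1,0,1,1,0,0,4,1,0,3,0,0,0,1,4,0,0,0,0,1,2,0,1,0,1,1,0,2,0,1,0,1,0,0,1,3]
Step 19: insert acs at [10, 18, 32, 46] -> counters=[0,0,0,0,0,0,0,0,0,1,2,0,1,0,1,1,0,0,5,1,0,3,0,0,0,1,4,0,0,0,0,1,3,0,1,0,1,1,0,2,0,1,0,1,0,0,2,3]
Step 20: delete xiy at [14, 36, 37, 39] -> counters=[0,0,0,0,0,0,0,0,0,1,2,0,1,0,0,1,0,0,5,1,0,3,0,0,0,1,4,0,0,0,0,1,3,0,1,0,0,0,0,1,0,1,0,1,0,0,2,3]
Step 21: delete l at [18, 21, 26, 47] -> counters=[0,0,0,0,0,0,0,0,0,1,2,0,1,0,0,1,0,0,4,1,0,2,0,0,0,1,3,0,0,0,0,1,3,0,1,0,0,0,0,1,0,1,0,1,0,0,2,2]
Step 22: insert acs at [10, 18, 32, 46] -> counters=[0,0,0,0,0,0,0,0,0,1,3,0,1,0,0,1,0,0,5,1,0,2,0,0,0,1,3,0,0,0,0,1,4,0,1,0,0,0,0,1,0,1,0,1,0,0,3,2]
Step 23: insert xiy at [14, 36, 37, 39] -> counters=[0,0,0,0,0,0,0,0,0,1,3,0,1,0,1,1,0,0,5,1,0,2,0,0,0,1,3,0,0,0,0,1,4,0,1,0,1,1,0,2,0,1,0,1,0,0,3,2]
Final counters=[0,0,0,0,0,0,0,0,0,1,3,0,1,0,1,1,0,0,5,1,0,2,0,0,0,1,3,0,0,0,0,1,4,0,1,0,1,1,0,2,0,1,0,1,0,0,3,2] -> counters[47]=2

Answer: 2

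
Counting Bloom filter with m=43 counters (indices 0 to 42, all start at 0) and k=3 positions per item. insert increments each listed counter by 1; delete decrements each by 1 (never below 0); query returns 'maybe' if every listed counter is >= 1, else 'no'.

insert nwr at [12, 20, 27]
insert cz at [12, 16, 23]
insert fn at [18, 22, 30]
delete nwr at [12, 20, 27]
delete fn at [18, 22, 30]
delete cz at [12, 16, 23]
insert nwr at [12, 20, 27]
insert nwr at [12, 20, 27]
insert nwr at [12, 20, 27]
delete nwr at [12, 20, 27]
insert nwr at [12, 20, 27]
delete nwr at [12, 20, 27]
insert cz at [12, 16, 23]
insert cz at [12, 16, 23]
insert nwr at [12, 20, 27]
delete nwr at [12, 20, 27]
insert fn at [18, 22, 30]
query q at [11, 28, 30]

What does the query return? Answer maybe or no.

Step 1: insert nwr at [12, 20, 27] -> counters=[0,0,0,0,0,0,0,0,0,0,0,0,1,0,0,0,0,0,0,0,1,0,0,0,0,0,0,1,0,0,0,0,0,0,0,0,0,0,0,0,0,0,0]
Step 2: insert cz at [12, 16, 23] -> counters=[0,0,0,0,0,0,0,0,0,0,0,0,2,0,0,0,1,0,0,0,1,0,0,1,0,0,0,1,0,0,0,0,0,0,0,0,0,0,0,0,0,0,0]
Step 3: insert fn at [18, 22, 30] -> counters=[0,0,0,0,0,0,0,0,0,0,0,0,2,0,0,0,1,0,1,0,1,0,1,1,0,0,0,1,0,0,1,0,0,0,0,0,0,0,0,0,0,0,0]
Step 4: delete nwr at [12, 20, 27] -> counters=[0,0,0,0,0,0,0,0,0,0,0,0,1,0,0,0,1,0,1,0,0,0,1,1,0,0,0,0,0,0,1,0,0,0,0,0,0,0,0,0,0,0,0]
Step 5: delete fn at [18, 22, 30] -> counters=[0,0,0,0,0,0,0,0,0,0,0,0,1,0,0,0,1,0,0,0,0,0,0,1,0,0,0,0,0,0,0,0,0,0,0,0,0,0,0,0,0,0,0]
Step 6: delete cz at [12, 16, 23] -> counters=[0,0,0,0,0,0,0,0,0,0,0,0,0,0,0,0,0,0,0,0,0,0,0,0,0,0,0,0,0,0,0,0,0,0,0,0,0,0,0,0,0,0,0]
Step 7: insert nwr at [12, 20, 27] -> counters=[0,0,0,0,0,0,0,0,0,0,0,0,1,0,0,0,0,0,0,0,1,0,0,0,0,0,0,1,0,0,0,0,0,0,0,0,0,0,0,0,0,0,0]
Step 8: insert nwr at [12, 20, 27] -> counters=[0,0,0,0,0,0,0,0,0,0,0,0,2,0,0,0,0,0,0,0,2,0,0,0,0,0,0,2,0,0,0,0,0,0,0,0,0,0,0,0,0,0,0]
Step 9: insert nwr at [12, 20, 27] -> counters=[0,0,0,0,0,0,0,0,0,0,0,0,3,0,0,0,0,0,0,0,3,0,0,0,0,0,0,3,0,0,0,0,0,0,0,0,0,0,0,0,0,0,0]
Step 10: delete nwr at [12, 20, 27] -> counters=[0,0,0,0,0,0,0,0,0,0,0,0,2,0,0,0,0,0,0,0,2,0,0,0,0,0,0,2,0,0,0,0,0,0,0,0,0,0,0,0,0,0,0]
Step 11: insert nwr at [12, 20, 27] -> counters=[0,0,0,0,0,0,0,0,0,0,0,0,3,0,0,0,0,0,0,0,3,0,0,0,0,0,0,3,0,0,0,0,0,0,0,0,0,0,0,0,0,0,0]
Step 12: delete nwr at [12, 20, 27] -> counters=[0,0,0,0,0,0,0,0,0,0,0,0,2,0,0,0,0,0,0,0,2,0,0,0,0,0,0,2,0,0,0,0,0,0,0,0,0,0,0,0,0,0,0]
Step 13: insert cz at [12, 16, 23] -> counters=[0,0,0,0,0,0,0,0,0,0,0,0,3,0,0,0,1,0,0,0,2,0,0,1,0,0,0,2,0,0,0,0,0,0,0,0,0,0,0,0,0,0,0]
Step 14: insert cz at [12, 16, 23] -> counters=[0,0,0,0,0,0,0,0,0,0,0,0,4,0,0,0,2,0,0,0,2,0,0,2,0,0,0,2,0,0,0,0,0,0,0,0,0,0,0,0,0,0,0]
Step 15: insert nwr at [12, 20, 27] -> counters=[0,0,0,0,0,0,0,0,0,0,0,0,5,0,0,0,2,0,0,0,3,0,0,2,0,0,0,3,0,0,0,0,0,0,0,0,0,0,0,0,0,0,0]
Step 16: delete nwr at [12, 20, 27] -> counters=[0,0,0,0,0,0,0,0,0,0,0,0,4,0,0,0,2,0,0,0,2,0,0,2,0,0,0,2,0,0,0,0,0,0,0,0,0,0,0,0,0,0,0]
Step 17: insert fn at [18, 22, 30] -> counters=[0,0,0,0,0,0,0,0,0,0,0,0,4,0,0,0,2,0,1,0,2,0,1,2,0,0,0,2,0,0,1,0,0,0,0,0,0,0,0,0,0,0,0]
Query q: check counters[11]=0 counters[28]=0 counters[30]=1 -> no

Answer: no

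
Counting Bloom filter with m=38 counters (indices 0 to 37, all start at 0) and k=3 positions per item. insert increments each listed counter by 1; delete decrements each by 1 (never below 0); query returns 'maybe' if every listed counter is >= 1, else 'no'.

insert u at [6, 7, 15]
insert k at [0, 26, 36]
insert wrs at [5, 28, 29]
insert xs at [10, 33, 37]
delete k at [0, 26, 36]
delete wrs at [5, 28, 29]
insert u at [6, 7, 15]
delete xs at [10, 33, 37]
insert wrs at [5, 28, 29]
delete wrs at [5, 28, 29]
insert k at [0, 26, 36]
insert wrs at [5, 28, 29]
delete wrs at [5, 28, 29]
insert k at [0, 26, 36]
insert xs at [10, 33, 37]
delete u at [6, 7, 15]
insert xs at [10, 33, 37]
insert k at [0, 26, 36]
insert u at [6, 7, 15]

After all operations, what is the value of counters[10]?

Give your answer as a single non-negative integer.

Step 1: insert u at [6, 7, 15] -> counters=[0,0,0,0,0,0,1,1,0,0,0,0,0,0,0,1,0,0,0,0,0,0,0,0,0,0,0,0,0,0,0,0,0,0,0,0,0,0]
Step 2: insert k at [0, 26, 36] -> counters=[1,0,0,0,0,0,1,1,0,0,0,0,0,0,0,1,0,0,0,0,0,0,0,0,0,0,1,0,0,0,0,0,0,0,0,0,1,0]
Step 3: insert wrs at [5, 28, 29] -> counters=[1,0,0,0,0,1,1,1,0,0,0,0,0,0,0,1,0,0,0,0,0,0,0,0,0,0,1,0,1,1,0,0,0,0,0,0,1,0]
Step 4: insert xs at [10, 33, 37] -> counters=[1,0,0,0,0,1,1,1,0,0,1,0,0,0,0,1,0,0,0,0,0,0,0,0,0,0,1,0,1,1,0,0,0,1,0,0,1,1]
Step 5: delete k at [0, 26, 36] -> counters=[0,0,0,0,0,1,1,1,0,0,1,0,0,0,0,1,0,0,0,0,0,0,0,0,0,0,0,0,1,1,0,0,0,1,0,0,0,1]
Step 6: delete wrs at [5, 28, 29] -> counters=[0,0,0,0,0,0,1,1,0,0,1,0,0,0,0,1,0,0,0,0,0,0,0,0,0,0,0,0,0,0,0,0,0,1,0,0,0,1]
Step 7: insert u at [6, 7, 15] -> counters=[0,0,0,0,0,0,2,2,0,0,1,0,0,0,0,2,0,0,0,0,0,0,0,0,0,0,0,0,0,0,0,0,0,1,0,0,0,1]
Step 8: delete xs at [10, 33, 37] -> counters=[0,0,0,0,0,0,2,2,0,0,0,0,0,0,0,2,0,0,0,0,0,0,0,0,0,0,0,0,0,0,0,0,0,0,0,0,0,0]
Step 9: insert wrs at [5, 28, 29] -> counters=[0,0,0,0,0,1,2,2,0,0,0,0,0,0,0,2,0,0,0,0,0,0,0,0,0,0,0,0,1,1,0,0,0,0,0,0,0,0]
Step 10: delete wrs at [5, 28, 29] -> counters=[0,0,0,0,0,0,2,2,0,0,0,0,0,0,0,2,0,0,0,0,0,0,0,0,0,0,0,0,0,0,0,0,0,0,0,0,0,0]
Step 11: insert k at [0, 26, 36] -> counters=[1,0,0,0,0,0,2,2,0,0,0,0,0,0,0,2,0,0,0,0,0,0,0,0,0,0,1,0,0,0,0,0,0,0,0,0,1,0]
Step 12: insert wrs at [5, 28, 29] -> counters=[1,0,0,0,0,1,2,2,0,0,0,0,0,0,0,2,0,0,0,0,0,0,0,0,0,0,1,0,1,1,0,0,0,0,0,0,1,0]
Step 13: delete wrs at [5, 28, 29] -> counters=[1,0,0,0,0,0,2,2,0,0,0,0,0,0,0,2,0,0,0,0,0,0,0,0,0,0,1,0,0,0,0,0,0,0,0,0,1,0]
Step 14: insert k at [0, 26, 36] -> counters=[2,0,0,0,0,0,2,2,0,0,0,0,0,0,0,2,0,0,0,0,0,0,0,0,0,0,2,0,0,0,0,0,0,0,0,0,2,0]
Step 15: insert xs at [10, 33, 37] -> counters=[2,0,0,0,0,0,2,2,0,0,1,0,0,0,0,2,0,0,0,0,0,0,0,0,0,0,2,0,0,0,0,0,0,1,0,0,2,1]
Step 16: delete u at [6, 7, 15] -> counters=[2,0,0,0,0,0,1,1,0,0,1,0,0,0,0,1,0,0,0,0,0,0,0,0,0,0,2,0,0,0,0,0,0,1,0,0,2,1]
Step 17: insert xs at [10, 33, 37] -> counters=[2,0,0,0,0,0,1,1,0,0,2,0,0,0,0,1,0,0,0,0,0,0,0,0,0,0,2,0,0,0,0,0,0,2,0,0,2,2]
Step 18: insert k at [0, 26, 36] -> counters=[3,0,0,0,0,0,1,1,0,0,2,0,0,0,0,1,0,0,0,0,0,0,0,0,0,0,3,0,0,0,0,0,0,2,0,0,3,2]
Step 19: insert u at [6, 7, 15] -> counters=[3,0,0,0,0,0,2,2,0,0,2,0,0,0,0,2,0,0,0,0,0,0,0,0,0,0,3,0,0,0,0,0,0,2,0,0,3,2]
Final counters=[3,0,0,0,0,0,2,2,0,0,2,0,0,0,0,2,0,0,0,0,0,0,0,0,0,0,3,0,0,0,0,0,0,2,0,0,3,2] -> counters[10]=2

Answer: 2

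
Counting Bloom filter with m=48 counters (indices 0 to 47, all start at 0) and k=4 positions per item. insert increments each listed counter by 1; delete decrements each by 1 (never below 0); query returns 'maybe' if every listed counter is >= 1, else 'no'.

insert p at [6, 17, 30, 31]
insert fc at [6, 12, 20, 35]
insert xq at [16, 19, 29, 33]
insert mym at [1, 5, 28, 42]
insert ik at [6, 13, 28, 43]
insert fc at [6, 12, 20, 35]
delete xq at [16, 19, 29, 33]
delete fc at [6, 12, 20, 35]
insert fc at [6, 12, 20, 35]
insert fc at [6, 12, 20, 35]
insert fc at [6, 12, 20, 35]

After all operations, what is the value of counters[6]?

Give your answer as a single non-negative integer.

Answer: 6

Derivation:
Step 1: insert p at [6, 17, 30, 31] -> counters=[0,0,0,0,0,0,1,0,0,0,0,0,0,0,0,0,0,1,0,0,0,0,0,0,0,0,0,0,0,0,1,1,0,0,0,0,0,0,0,0,0,0,0,0,0,0,0,0]
Step 2: insert fc at [6, 12, 20, 35] -> counters=[0,0,0,0,0,0,2,0,0,0,0,0,1,0,0,0,0,1,0,0,1,0,0,0,0,0,0,0,0,0,1,1,0,0,0,1,0,0,0,0,0,0,0,0,0,0,0,0]
Step 3: insert xq at [16, 19, 29, 33] -> counters=[0,0,0,0,0,0,2,0,0,0,0,0,1,0,0,0,1,1,0,1,1,0,0,0,0,0,0,0,0,1,1,1,0,1,0,1,0,0,0,0,0,0,0,0,0,0,0,0]
Step 4: insert mym at [1, 5, 28, 42] -> counters=[0,1,0,0,0,1,2,0,0,0,0,0,1,0,0,0,1,1,0,1,1,0,0,0,0,0,0,0,1,1,1,1,0,1,0,1,0,0,0,0,0,0,1,0,0,0,0,0]
Step 5: insert ik at [6, 13, 28, 43] -> counters=[0,1,0,0,0,1,3,0,0,0,0,0,1,1,0,0,1,1,0,1,1,0,0,0,0,0,0,0,2,1,1,1,0,1,0,1,0,0,0,0,0,0,1,1,0,0,0,0]
Step 6: insert fc at [6, 12, 20, 35] -> counters=[0,1,0,0,0,1,4,0,0,0,0,0,2,1,0,0,1,1,0,1,2,0,0,0,0,0,0,0,2,1,1,1,0,1,0,2,0,0,0,0,0,0,1,1,0,0,0,0]
Step 7: delete xq at [16, 19, 29, 33] -> counters=[0,1,0,0,0,1,4,0,0,0,0,0,2,1,0,0,0,1,0,0,2,0,0,0,0,0,0,0,2,0,1,1,0,0,0,2,0,0,0,0,0,0,1,1,0,0,0,0]
Step 8: delete fc at [6, 12, 20, 35] -> counters=[0,1,0,0,0,1,3,0,0,0,0,0,1,1,0,0,0,1,0,0,1,0,0,0,0,0,0,0,2,0,1,1,0,0,0,1,0,0,0,0,0,0,1,1,0,0,0,0]
Step 9: insert fc at [6, 12, 20, 35] -> counters=[0,1,0,0,0,1,4,0,0,0,0,0,2,1,0,0,0,1,0,0,2,0,0,0,0,0,0,0,2,0,1,1,0,0,0,2,0,0,0,0,0,0,1,1,0,0,0,0]
Step 10: insert fc at [6, 12, 20, 35] -> counters=[0,1,0,0,0,1,5,0,0,0,0,0,3,1,0,0,0,1,0,0,3,0,0,0,0,0,0,0,2,0,1,1,0,0,0,3,0,0,0,0,0,0,1,1,0,0,0,0]
Step 11: insert fc at [6, 12, 20, 35] -> counters=[0,1,0,0,0,1,6,0,0,0,0,0,4,1,0,0,0,1,0,0,4,0,0,0,0,0,0,0,2,0,1,1,0,0,0,4,0,0,0,0,0,0,1,1,0,0,0,0]
Final counters=[0,1,0,0,0,1,6,0,0,0,0,0,4,1,0,0,0,1,0,0,4,0,0,0,0,0,0,0,2,0,1,1,0,0,0,4,0,0,0,0,0,0,1,1,0,0,0,0] -> counters[6]=6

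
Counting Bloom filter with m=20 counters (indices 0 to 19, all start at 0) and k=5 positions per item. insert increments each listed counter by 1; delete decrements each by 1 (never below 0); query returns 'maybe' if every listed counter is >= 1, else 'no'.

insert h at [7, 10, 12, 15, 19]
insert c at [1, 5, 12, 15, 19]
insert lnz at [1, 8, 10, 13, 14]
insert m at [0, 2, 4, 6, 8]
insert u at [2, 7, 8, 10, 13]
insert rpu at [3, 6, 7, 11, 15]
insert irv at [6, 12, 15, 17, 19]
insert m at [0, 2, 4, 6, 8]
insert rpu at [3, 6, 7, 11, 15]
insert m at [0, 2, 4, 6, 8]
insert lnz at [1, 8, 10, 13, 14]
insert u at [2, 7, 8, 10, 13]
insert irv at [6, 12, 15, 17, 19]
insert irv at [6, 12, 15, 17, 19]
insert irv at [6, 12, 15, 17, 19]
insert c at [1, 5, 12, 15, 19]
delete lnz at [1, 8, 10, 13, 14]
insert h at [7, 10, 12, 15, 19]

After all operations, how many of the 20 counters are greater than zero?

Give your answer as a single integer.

Answer: 17

Derivation:
Step 1: insert h at [7, 10, 12, 15, 19] -> counters=[0,0,0,0,0,0,0,1,0,0,1,0,1,0,0,1,0,0,0,1]
Step 2: insert c at [1, 5, 12, 15, 19] -> counters=[0,1,0,0,0,1,0,1,0,0,1,0,2,0,0,2,0,0,0,2]
Step 3: insert lnz at [1, 8, 10, 13, 14] -> counters=[0,2,0,0,0,1,0,1,1,0,2,0,2,1,1,2,0,0,0,2]
Step 4: insert m at [0, 2, 4, 6, 8] -> counters=[1,2,1,0,1,1,1,1,2,0,2,0,2,1,1,2,0,0,0,2]
Step 5: insert u at [2, 7, 8, 10, 13] -> counters=[1,2,2,0,1,1,1,2,3,0,3,0,2,2,1,2,0,0,0,2]
Step 6: insert rpu at [3, 6, 7, 11, 15] -> counters=[1,2,2,1,1,1,2,3,3,0,3,1,2,2,1,3,0,0,0,2]
Step 7: insert irv at [6, 12, 15, 17, 19] -> counters=[1,2,2,1,1,1,3,3,3,0,3,1,3,2,1,4,0,1,0,3]
Step 8: insert m at [0, 2, 4, 6, 8] -> counters=[2,2,3,1,2,1,4,3,4,0,3,1,3,2,1,4,0,1,0,3]
Step 9: insert rpu at [3, 6, 7, 11, 15] -> counters=[2,2,3,2,2,1,5,4,4,0,3,2,3,2,1,5,0,1,0,3]
Step 10: insert m at [0, 2, 4, 6, 8] -> counters=[3,2,4,2,3,1,6,4,5,0,3,2,3,2,1,5,0,1,0,3]
Step 11: insert lnz at [1, 8, 10, 13, 14] -> counters=[3,3,4,2,3,1,6,4,6,0,4,2,3,3,2,5,0,1,0,3]
Step 12: insert u at [2, 7, 8, 10, 13] -> counters=[3,3,5,2,3,1,6,5,7,0,5,2,3,4,2,5,0,1,0,3]
Step 13: insert irv at [6, 12, 15, 17, 19] -> counters=[3,3,5,2,3,1,7,5,7,0,5,2,4,4,2,6,0,2,0,4]
Step 14: insert irv at [6, 12, 15, 17, 19] -> counters=[3,3,5,2,3,1,8,5,7,0,5,2,5,4,2,7,0,3,0,5]
Step 15: insert irv at [6, 12, 15, 17, 19] -> counters=[3,3,5,2,3,1,9,5,7,0,5,2,6,4,2,8,0,4,0,6]
Step 16: insert c at [1, 5, 12, 15, 19] -> counters=[3,4,5,2,3,2,9,5,7,0,5,2,7,4,2,9,0,4,0,7]
Step 17: delete lnz at [1, 8, 10, 13, 14] -> counters=[3,3,5,2,3,2,9,5,6,0,4,2,7,3,1,9,0,4,0,7]
Step 18: insert h at [7, 10, 12, 15, 19] -> counters=[3,3,5,2,3,2,9,6,6,0,5,2,8,3,1,10,0,4,0,8]
Final counters=[3,3,5,2,3,2,9,6,6,0,5,2,8,3,1,10,0,4,0,8] -> 17 nonzero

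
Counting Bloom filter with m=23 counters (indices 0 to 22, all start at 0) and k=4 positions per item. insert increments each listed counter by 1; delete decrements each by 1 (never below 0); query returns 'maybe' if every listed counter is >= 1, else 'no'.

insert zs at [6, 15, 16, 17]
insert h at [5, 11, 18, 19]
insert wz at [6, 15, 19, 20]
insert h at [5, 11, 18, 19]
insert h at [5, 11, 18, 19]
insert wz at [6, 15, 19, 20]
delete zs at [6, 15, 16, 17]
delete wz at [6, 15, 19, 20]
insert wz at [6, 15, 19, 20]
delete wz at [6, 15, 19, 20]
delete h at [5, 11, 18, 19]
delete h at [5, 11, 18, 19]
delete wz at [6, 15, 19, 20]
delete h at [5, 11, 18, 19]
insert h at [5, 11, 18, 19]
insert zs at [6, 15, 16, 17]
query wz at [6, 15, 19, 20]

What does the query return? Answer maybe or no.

Answer: no

Derivation:
Step 1: insert zs at [6, 15, 16, 17] -> counters=[0,0,0,0,0,0,1,0,0,0,0,0,0,0,0,1,1,1,0,0,0,0,0]
Step 2: insert h at [5, 11, 18, 19] -> counters=[0,0,0,0,0,1,1,0,0,0,0,1,0,0,0,1,1,1,1,1,0,0,0]
Step 3: insert wz at [6, 15, 19, 20] -> counters=[0,0,0,0,0,1,2,0,0,0,0,1,0,0,0,2,1,1,1,2,1,0,0]
Step 4: insert h at [5, 11, 18, 19] -> counters=[0,0,0,0,0,2,2,0,0,0,0,2,0,0,0,2,1,1,2,3,1,0,0]
Step 5: insert h at [5, 11, 18, 19] -> counters=[0,0,0,0,0,3,2,0,0,0,0,3,0,0,0,2,1,1,3,4,1,0,0]
Step 6: insert wz at [6, 15, 19, 20] -> counters=[0,0,0,0,0,3,3,0,0,0,0,3,0,0,0,3,1,1,3,5,2,0,0]
Step 7: delete zs at [6, 15, 16, 17] -> counters=[0,0,0,0,0,3,2,0,0,0,0,3,0,0,0,2,0,0,3,5,2,0,0]
Step 8: delete wz at [6, 15, 19, 20] -> counters=[0,0,0,0,0,3,1,0,0,0,0,3,0,0,0,1,0,0,3,4,1,0,0]
Step 9: insert wz at [6, 15, 19, 20] -> counters=[0,0,0,0,0,3,2,0,0,0,0,3,0,0,0,2,0,0,3,5,2,0,0]
Step 10: delete wz at [6, 15, 19, 20] -> counters=[0,0,0,0,0,3,1,0,0,0,0,3,0,0,0,1,0,0,3,4,1,0,0]
Step 11: delete h at [5, 11, 18, 19] -> counters=[0,0,0,0,0,2,1,0,0,0,0,2,0,0,0,1,0,0,2,3,1,0,0]
Step 12: delete h at [5, 11, 18, 19] -> counters=[0,0,0,0,0,1,1,0,0,0,0,1,0,0,0,1,0,0,1,2,1,0,0]
Step 13: delete wz at [6, 15, 19, 20] -> counters=[0,0,0,0,0,1,0,0,0,0,0,1,0,0,0,0,0,0,1,1,0,0,0]
Step 14: delete h at [5, 11, 18, 19] -> counters=[0,0,0,0,0,0,0,0,0,0,0,0,0,0,0,0,0,0,0,0,0,0,0]
Step 15: insert h at [5, 11, 18, 19] -> counters=[0,0,0,0,0,1,0,0,0,0,0,1,0,0,0,0,0,0,1,1,0,0,0]
Step 16: insert zs at [6, 15, 16, 17] -> counters=[0,0,0,0,0,1,1,0,0,0,0,1,0,0,0,1,1,1,1,1,0,0,0]
Query wz: check counters[6]=1 counters[15]=1 counters[19]=1 counters[20]=0 -> no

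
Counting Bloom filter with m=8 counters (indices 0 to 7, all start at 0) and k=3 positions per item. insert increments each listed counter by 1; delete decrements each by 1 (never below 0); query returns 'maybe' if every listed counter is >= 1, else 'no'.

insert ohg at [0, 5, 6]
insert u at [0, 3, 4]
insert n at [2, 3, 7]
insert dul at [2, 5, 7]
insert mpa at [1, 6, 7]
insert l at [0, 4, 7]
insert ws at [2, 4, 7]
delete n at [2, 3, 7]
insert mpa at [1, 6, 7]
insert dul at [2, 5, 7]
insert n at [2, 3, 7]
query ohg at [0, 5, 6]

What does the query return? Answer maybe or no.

Answer: maybe

Derivation:
Step 1: insert ohg at [0, 5, 6] -> counters=[1,0,0,0,0,1,1,0]
Step 2: insert u at [0, 3, 4] -> counters=[2,0,0,1,1,1,1,0]
Step 3: insert n at [2, 3, 7] -> counters=[2,0,1,2,1,1,1,1]
Step 4: insert dul at [2, 5, 7] -> counters=[2,0,2,2,1,2,1,2]
Step 5: insert mpa at [1, 6, 7] -> counters=[2,1,2,2,1,2,2,3]
Step 6: insert l at [0, 4, 7] -> counters=[3,1,2,2,2,2,2,4]
Step 7: insert ws at [2, 4, 7] -> counters=[3,1,3,2,3,2,2,5]
Step 8: delete n at [2, 3, 7] -> counters=[3,1,2,1,3,2,2,4]
Step 9: insert mpa at [1, 6, 7] -> counters=[3,2,2,1,3,2,3,5]
Step 10: insert dul at [2, 5, 7] -> counters=[3,2,3,1,3,3,3,6]
Step 11: insert n at [2, 3, 7] -> counters=[3,2,4,2,3,3,3,7]
Query ohg: check counters[0]=3 counters[5]=3 counters[6]=3 -> maybe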